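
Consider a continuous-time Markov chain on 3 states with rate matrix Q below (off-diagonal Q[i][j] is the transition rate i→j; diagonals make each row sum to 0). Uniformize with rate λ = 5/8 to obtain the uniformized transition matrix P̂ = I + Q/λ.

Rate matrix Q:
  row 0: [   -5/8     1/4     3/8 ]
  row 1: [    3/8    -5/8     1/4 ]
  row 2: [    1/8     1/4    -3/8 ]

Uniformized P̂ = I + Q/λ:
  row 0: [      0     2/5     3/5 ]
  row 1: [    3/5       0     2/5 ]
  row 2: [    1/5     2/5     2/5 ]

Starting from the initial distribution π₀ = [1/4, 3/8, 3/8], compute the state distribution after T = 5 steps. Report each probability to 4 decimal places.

π = [0.2637, 0.2848, 0.4515]

t=0: π = [0.2500, 0.3750, 0.3750]
t=1: π = [0.3000, 0.2500, 0.4500]
t=2: π = [0.2400, 0.3000, 0.4600]
t=3: π = [0.2720, 0.2800, 0.4480]
t=4: π = [0.2576, 0.2880, 0.4544]
t=5: π = [0.2637, 0.2848, 0.4515]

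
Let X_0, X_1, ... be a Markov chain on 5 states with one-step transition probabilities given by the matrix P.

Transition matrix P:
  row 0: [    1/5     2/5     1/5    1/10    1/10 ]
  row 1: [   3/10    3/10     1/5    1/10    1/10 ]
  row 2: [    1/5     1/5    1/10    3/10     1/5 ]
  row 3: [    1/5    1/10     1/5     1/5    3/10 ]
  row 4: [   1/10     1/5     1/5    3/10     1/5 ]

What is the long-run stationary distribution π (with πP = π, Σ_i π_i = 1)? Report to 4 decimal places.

Balance equations π_j = Σ_i π_i·P[i][j]:
  π_0 = 1/5·π_0 + 3/10·π_1 + 1/5·π_2 + 1/5·π_3 + 1/10·π_4
  π_1 = 2/5·π_0 + 3/10·π_1 + 1/5·π_2 + 1/10·π_3 + 1/5·π_4
  π_2 = 1/5·π_0 + 1/5·π_1 + 1/10·π_2 + 1/5·π_3 + 1/5·π_4
  π_3 = 1/10·π_0 + 1/10·π_1 + 3/10·π_2 + 1/5·π_3 + 3/10·π_4
  normalize: π_0 + π_1 + π_2 + π_3 + π_4 = 1
Solving the linear system gives exactly π = [276/1331, 329/1331, 2/11, 23/121, 21/121].

π = [0.2074, 0.2472, 0.1818, 0.1901, 0.1736]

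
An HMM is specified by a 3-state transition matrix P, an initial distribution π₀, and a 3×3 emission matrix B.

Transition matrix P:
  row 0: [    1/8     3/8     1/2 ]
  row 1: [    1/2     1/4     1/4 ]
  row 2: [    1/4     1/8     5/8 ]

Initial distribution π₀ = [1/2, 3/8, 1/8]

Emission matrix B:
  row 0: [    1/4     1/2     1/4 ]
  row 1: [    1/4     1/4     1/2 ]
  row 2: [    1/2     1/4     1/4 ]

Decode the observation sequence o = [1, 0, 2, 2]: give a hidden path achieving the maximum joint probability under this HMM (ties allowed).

t=0: δ = [2.500e-01, 9.375e-02, 3.125e-02]  (obs o_0=1)
t=1: δ = [1.172e-02, 2.344e-02, 6.250e-02]  ψ = [1, 0, 0]  (obs o_1=0)
t=2: δ = [3.906e-03, 3.906e-03, 9.766e-03]  ψ = [2, 2, 2]  (obs o_2=2)
t=3: δ = [6.104e-04, 7.324e-04, 1.526e-03]  ψ = [2, 0, 2]  (obs o_3=2)
backtrack: best end state = 2; path = [0, 2, 2, 2]

path = [0, 2, 2, 2]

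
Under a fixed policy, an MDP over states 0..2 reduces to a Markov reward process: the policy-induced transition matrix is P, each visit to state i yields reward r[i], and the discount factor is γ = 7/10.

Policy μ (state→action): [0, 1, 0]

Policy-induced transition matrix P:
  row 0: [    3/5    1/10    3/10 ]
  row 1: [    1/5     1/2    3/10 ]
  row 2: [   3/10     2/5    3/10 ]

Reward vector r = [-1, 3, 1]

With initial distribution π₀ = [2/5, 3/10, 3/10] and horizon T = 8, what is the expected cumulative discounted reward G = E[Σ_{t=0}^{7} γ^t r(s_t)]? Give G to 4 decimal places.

t=0: π = [0.4000, 0.3000, 0.3000], E[r] = 0.8000, γ^t·E[r] = 0.800000, running G = 0.800000
t=1: π = [0.3900, 0.3100, 0.3000], E[r] = 0.8400, γ^t·E[r] = 0.588000, running G = 1.388000
t=2: π = [0.3860, 0.3140, 0.3000], E[r] = 0.8560, γ^t·E[r] = 0.419440, running G = 1.807440
t=3: π = [0.3844, 0.3156, 0.3000], E[r] = 0.8624, γ^t·E[r] = 0.295803, running G = 2.103243
t=4: π = [0.3838, 0.3162, 0.3000], E[r] = 0.8650, γ^t·E[r] = 0.207677, running G = 2.310920
t=5: π = [0.3835, 0.3165, 0.3000], E[r] = 0.8660, γ^t·E[r] = 0.145546, running G = 2.456466
t=6: π = [0.3834, 0.3166, 0.3000], E[r] = 0.8664, γ^t·E[r] = 0.101930, running G = 2.558396
t=7: π = [0.3834, 0.3166, 0.3000], E[r] = 0.8666, γ^t·E[r] = 0.071365, running G = 2.629761

G = 2.6298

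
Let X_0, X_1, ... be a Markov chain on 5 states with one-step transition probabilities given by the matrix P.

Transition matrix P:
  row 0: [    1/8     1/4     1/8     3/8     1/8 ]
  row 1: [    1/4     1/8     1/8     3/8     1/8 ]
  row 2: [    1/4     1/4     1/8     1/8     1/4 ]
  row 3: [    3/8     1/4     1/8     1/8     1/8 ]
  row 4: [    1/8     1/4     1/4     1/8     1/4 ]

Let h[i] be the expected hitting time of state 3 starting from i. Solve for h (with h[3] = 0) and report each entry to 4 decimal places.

First-step conditioning: h[3] = 0; for i ≠ 3, h[i] = 1 + Σ_k P[i][k]·h[k].
  h[0] = 1 + 1/8·h[0] + 1/4·h[1] + 1/8·h[2] + 1/8·h[4]
  h[1] = 1 + 1/4·h[0] + 1/8·h[1] + 1/8·h[2] + 1/8·h[4]
  h[2] = 1 + 1/4·h[0] + 1/4·h[1] + 1/8·h[2] + 1/4·h[4]
  h[4] = 1 + 1/8·h[0] + 1/4·h[1] + 1/4·h[2] + 1/4·h[4]
Solving the 4×4 linear system over states ≠ 3 gives exactly h = [440/131, 440/131, 568/131, 0, 584/131] (h[3] = 0 is the target).

h = [3.3588, 3.3588, 4.3359, 0.0000, 4.4580]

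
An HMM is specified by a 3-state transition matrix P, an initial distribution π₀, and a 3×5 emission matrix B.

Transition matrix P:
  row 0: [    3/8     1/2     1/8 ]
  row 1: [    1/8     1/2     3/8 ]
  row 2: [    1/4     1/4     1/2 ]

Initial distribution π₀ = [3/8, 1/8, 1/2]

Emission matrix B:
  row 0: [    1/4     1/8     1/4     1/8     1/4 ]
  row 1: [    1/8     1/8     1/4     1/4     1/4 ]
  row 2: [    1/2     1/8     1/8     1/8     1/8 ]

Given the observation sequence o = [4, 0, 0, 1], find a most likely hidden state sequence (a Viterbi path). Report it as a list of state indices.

t=0: δ = [9.375e-02, 3.125e-02, 6.250e-02]  (obs o_0=4)
t=1: δ = [8.789e-03, 5.859e-03, 1.562e-02]  ψ = [0, 0, 2]  (obs o_1=0)
t=2: δ = [9.766e-04, 5.493e-04, 3.906e-03]  ψ = [2, 0, 2]  (obs o_2=0)
t=3: δ = [1.221e-04, 1.221e-04, 2.441e-04]  ψ = [2, 2, 2]  (obs o_3=1)
backtrack: best end state = 2; path = [2, 2, 2, 2]

path = [2, 2, 2, 2]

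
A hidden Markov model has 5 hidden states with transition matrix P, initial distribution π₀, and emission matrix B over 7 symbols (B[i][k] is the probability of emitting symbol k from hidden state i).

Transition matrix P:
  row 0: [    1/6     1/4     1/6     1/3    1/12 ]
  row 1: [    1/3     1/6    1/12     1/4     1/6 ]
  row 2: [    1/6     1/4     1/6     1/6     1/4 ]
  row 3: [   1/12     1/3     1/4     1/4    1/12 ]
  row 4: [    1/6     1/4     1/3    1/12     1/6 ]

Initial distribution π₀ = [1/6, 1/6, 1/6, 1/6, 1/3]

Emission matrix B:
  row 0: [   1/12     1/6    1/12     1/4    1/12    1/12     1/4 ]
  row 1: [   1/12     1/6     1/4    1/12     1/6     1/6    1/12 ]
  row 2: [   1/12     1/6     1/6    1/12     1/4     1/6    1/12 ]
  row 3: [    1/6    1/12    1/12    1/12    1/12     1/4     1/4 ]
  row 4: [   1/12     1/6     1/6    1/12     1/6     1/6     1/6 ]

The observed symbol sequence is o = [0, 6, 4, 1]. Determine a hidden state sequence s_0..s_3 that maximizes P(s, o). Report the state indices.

path = [3, 3, 1, 0]

t=0: δ = [1.389e-02, 1.389e-02, 1.389e-02, 2.778e-02, 2.778e-02]  (obs o_0=0)
t=1: δ = [1.157e-03, 7.716e-04, 7.716e-04, 1.736e-03, 7.716e-04]  ψ = [1, 3, 4, 3, 4]  (obs o_1=6)
t=2: δ = [2.143e-05, 9.645e-05, 1.085e-04, 3.617e-05, 3.215e-05]  ψ = [1, 3, 3, 3, 2]  (obs o_2=4)
t=3: δ = [5.358e-06, 4.521e-06, 3.014e-06, 2.009e-06, 4.521e-06]  ψ = [1, 2, 2, 1, 2]  (obs o_3=1)
backtrack: best end state = 0; path = [3, 3, 1, 0]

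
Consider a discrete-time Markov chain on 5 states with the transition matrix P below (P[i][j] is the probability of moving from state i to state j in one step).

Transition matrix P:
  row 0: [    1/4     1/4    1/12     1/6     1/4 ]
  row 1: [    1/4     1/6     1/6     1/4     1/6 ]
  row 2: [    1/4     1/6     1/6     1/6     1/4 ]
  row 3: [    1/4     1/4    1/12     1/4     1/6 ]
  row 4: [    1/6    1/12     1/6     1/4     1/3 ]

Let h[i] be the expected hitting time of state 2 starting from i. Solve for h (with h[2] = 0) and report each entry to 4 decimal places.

h = [8.3941, 7.8030, 0.0000, 8.4532, 7.7438]

First-step conditioning: h[2] = 0; for i ≠ 2, h[i] = 1 + Σ_k P[i][k]·h[k].
  h[0] = 1 + 1/4·h[0] + 1/4·h[1] + 1/6·h[3] + 1/4·h[4]
  h[1] = 1 + 1/4·h[0] + 1/6·h[1] + 1/4·h[3] + 1/6·h[4]
  h[3] = 1 + 1/4·h[0] + 1/4·h[1] + 1/4·h[3] + 1/6·h[4]
  h[4] = 1 + 1/6·h[0] + 1/12·h[1] + 1/4·h[3] + 1/3·h[4]
Solving the 4×4 linear system over states ≠ 2 gives exactly h = [1704/203, 1584/203, 0, 1716/203, 1572/203] (h[2] = 0 is the target).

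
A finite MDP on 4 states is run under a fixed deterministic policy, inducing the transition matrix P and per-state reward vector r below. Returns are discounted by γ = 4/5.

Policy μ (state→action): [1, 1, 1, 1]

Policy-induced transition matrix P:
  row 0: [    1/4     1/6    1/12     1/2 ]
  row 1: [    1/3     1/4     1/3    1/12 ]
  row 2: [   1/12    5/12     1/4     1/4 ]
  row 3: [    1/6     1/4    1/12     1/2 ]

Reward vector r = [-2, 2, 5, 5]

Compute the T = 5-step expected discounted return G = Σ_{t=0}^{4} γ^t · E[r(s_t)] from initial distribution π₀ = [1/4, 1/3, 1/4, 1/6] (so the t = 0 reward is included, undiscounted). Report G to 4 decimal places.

t=0: π = [0.2500, 0.3333, 0.2500, 0.1667], E[r] = 2.2500, γ^t·E[r] = 2.250000, running G = 2.250000
t=1: π = [0.2222, 0.2708, 0.2083, 0.2986], E[r] = 2.6319, γ^t·E[r] = 2.105556, running G = 4.355556
t=2: π = [0.2130, 0.2662, 0.1858, 0.3351], E[r] = 2.7106, γ^t·E[r] = 1.734815, running G = 6.090370
t=3: π = [0.2133, 0.2632, 0.1808, 0.3426], E[r] = 2.7173, γ^t·E[r] = 1.391235, running G = 7.481605
t=4: π = [0.2132, 0.2624, 0.1793, 0.3451], E[r] = 2.7202, γ^t·E[r] = 1.114202, running G = 8.595807

G = 8.5958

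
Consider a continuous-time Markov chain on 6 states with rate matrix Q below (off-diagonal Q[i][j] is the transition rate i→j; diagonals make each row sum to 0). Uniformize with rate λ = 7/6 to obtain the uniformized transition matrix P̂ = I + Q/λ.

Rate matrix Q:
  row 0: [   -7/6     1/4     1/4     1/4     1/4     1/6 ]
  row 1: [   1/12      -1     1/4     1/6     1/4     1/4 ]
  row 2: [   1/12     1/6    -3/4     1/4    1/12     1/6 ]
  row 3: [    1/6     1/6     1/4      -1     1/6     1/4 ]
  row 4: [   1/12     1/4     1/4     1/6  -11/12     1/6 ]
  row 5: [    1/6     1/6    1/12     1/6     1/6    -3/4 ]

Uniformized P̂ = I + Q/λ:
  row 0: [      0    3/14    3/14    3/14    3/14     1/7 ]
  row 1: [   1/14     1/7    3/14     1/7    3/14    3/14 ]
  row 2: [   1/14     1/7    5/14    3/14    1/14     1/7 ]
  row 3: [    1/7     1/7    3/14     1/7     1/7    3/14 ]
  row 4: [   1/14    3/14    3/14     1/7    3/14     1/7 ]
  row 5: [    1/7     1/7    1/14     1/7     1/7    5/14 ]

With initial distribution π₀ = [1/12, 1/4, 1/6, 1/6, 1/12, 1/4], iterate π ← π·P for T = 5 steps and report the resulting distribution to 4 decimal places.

t=0: π = [0.0833, 0.2500, 0.1667, 0.1667, 0.0833, 0.2500]
t=1: π = [0.0952, 0.1548, 0.2024, 0.1607, 0.1607, 0.2262]
t=2: π = [0.0923, 0.1611, 0.2109, 0.1641, 0.1577, 0.2139]
t=3: π = [0.0918, 0.1607, 0.2139, 0.1645, 0.1572, 0.2119]
t=4: π = [0.0918, 0.1606, 0.2146, 0.1647, 0.1568, 0.2115]
t=5: π = [0.0917, 0.1606, 0.2147, 0.1647, 0.1568, 0.2114]

π = [0.0917, 0.1606, 0.2147, 0.1647, 0.1568, 0.2114]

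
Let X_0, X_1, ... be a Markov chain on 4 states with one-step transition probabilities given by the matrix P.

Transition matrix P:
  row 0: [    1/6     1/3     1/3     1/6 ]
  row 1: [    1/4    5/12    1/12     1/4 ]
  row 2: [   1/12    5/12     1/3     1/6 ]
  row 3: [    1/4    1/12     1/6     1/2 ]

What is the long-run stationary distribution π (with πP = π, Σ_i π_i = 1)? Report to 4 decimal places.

Balance equations π_j = Σ_i π_i·P[i][j]:
  π_0 = 1/6·π_0 + 1/4·π_1 + 1/12·π_2 + 1/4·π_3
  π_1 = 1/3·π_0 + 5/12·π_1 + 5/12·π_2 + 1/12·π_3
  π_2 = 1/3·π_0 + 1/12·π_1 + 1/3·π_2 + 1/6·π_3
  normalize: π_0 + π_1 + π_2 + π_3 = 1
Solving the linear system gives exactly π = [111/559, 170/559, 9/43, 161/559].

π = [0.1986, 0.3041, 0.2093, 0.2880]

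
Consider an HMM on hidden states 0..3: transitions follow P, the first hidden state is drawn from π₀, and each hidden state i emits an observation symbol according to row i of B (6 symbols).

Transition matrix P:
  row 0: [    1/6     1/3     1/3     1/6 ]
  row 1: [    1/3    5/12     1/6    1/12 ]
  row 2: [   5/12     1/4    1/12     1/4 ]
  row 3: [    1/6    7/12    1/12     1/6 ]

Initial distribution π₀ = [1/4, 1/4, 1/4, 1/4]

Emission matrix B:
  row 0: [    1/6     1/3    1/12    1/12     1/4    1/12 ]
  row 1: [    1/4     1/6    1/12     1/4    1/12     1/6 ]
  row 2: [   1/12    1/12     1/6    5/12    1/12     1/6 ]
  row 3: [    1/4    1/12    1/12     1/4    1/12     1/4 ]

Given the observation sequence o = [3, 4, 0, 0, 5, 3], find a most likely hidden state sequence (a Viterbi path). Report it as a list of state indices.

t=0: δ = [2.083e-02, 6.250e-02, 1.042e-01, 6.250e-02]  (obs o_0=3)
t=1: δ = [1.085e-02, 3.038e-03, 8.681e-04, 2.170e-03]  ψ = [2, 3, 1, 2]  (obs o_1=4)
t=2: δ = [3.014e-04, 9.042e-04, 3.014e-04, 4.521e-04]  ψ = [0, 0, 0, 0]  (obs o_2=0)
t=3: δ = [5.023e-05, 9.419e-05, 1.256e-05, 1.884e-05]  ψ = [1, 1, 1, 1]  (obs o_3=0)
t=4: δ = [2.616e-06, 6.541e-06, 2.791e-06, 2.093e-06]  ψ = [1, 1, 0, 0]  (obs o_4=5)
t=5: δ = [1.817e-07, 6.814e-07, 4.542e-07, 1.744e-07]  ψ = [1, 1, 1, 2]  (obs o_5=3)
backtrack: best end state = 1; path = [2, 0, 1, 1, 1, 1]

path = [2, 0, 1, 1, 1, 1]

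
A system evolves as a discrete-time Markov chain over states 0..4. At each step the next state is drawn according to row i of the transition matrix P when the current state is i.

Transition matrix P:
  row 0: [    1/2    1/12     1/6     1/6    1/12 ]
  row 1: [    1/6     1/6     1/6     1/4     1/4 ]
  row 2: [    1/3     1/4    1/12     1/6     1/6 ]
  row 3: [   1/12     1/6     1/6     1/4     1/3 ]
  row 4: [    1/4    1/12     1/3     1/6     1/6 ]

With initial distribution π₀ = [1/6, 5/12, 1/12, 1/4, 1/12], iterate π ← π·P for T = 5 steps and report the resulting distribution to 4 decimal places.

π = [0.2941, 0.1419, 0.1826, 0.1948, 0.1866]

t=0: π = [0.1667, 0.4167, 0.0833, 0.2500, 0.0833]
t=1: π = [0.2222, 0.1528, 0.1736, 0.2222, 0.2292]
t=2: π = [0.2703, 0.1435, 0.1904, 0.1979, 0.1979]
t=3: π = [0.2885, 0.1435, 0.1838, 0.1951, 0.1891]
t=4: π = [0.2930, 0.1422, 0.1829, 0.1949, 0.1871]
t=5: π = [0.2941, 0.1419, 0.1826, 0.1948, 0.1866]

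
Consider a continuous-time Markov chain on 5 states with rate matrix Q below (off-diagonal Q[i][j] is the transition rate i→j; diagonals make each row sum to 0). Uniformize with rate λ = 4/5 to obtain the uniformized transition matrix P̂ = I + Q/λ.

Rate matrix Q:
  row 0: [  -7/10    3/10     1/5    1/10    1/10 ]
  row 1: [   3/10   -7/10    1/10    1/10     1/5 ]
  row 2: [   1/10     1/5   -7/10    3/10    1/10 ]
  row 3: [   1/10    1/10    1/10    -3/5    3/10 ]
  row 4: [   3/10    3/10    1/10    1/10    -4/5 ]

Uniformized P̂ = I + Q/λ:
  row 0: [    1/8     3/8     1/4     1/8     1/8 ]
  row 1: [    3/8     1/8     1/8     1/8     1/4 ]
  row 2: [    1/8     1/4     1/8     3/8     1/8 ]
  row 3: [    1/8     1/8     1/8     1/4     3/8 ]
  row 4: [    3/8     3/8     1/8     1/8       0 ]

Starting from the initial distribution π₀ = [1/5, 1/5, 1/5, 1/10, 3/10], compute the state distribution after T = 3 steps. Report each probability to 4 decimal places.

π = [0.2324, 0.2488, 0.1535, 0.1873, 0.1779]

t=0: π = [0.2000, 0.2000, 0.2000, 0.1000, 0.3000]
t=1: π = [0.2500, 0.2750, 0.1500, 0.1875, 0.1375]
t=2: π = [0.2281, 0.2406, 0.1563, 0.1859, 0.1891]
t=3: π = [0.2324, 0.2488, 0.1535, 0.1873, 0.1779]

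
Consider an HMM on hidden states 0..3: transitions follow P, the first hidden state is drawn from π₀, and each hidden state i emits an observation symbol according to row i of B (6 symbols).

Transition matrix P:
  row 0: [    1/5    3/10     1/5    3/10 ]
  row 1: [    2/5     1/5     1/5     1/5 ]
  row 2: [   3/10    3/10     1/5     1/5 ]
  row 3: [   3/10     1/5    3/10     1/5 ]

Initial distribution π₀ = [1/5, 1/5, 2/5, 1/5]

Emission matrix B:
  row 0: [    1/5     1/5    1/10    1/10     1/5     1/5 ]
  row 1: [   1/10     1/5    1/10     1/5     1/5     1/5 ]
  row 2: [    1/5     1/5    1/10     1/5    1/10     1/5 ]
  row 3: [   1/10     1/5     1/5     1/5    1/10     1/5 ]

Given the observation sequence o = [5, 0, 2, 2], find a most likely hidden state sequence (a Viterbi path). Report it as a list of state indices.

path = [2, 0, 3, 3]

t=0: δ = [4.000e-02, 4.000e-02, 8.000e-02, 4.000e-02]  (obs o_0=5)
t=1: δ = [4.800e-03, 2.400e-03, 3.200e-03, 1.600e-03]  ψ = [2, 2, 2, 2]  (obs o_1=0)
t=2: δ = [9.600e-05, 1.440e-04, 9.600e-05, 2.880e-04]  ψ = [0, 0, 0, 0]  (obs o_2=2)
t=3: δ = [8.640e-06, 5.760e-06, 8.640e-06, 1.152e-05]  ψ = [3, 3, 3, 3]  (obs o_3=2)
backtrack: best end state = 3; path = [2, 0, 3, 3]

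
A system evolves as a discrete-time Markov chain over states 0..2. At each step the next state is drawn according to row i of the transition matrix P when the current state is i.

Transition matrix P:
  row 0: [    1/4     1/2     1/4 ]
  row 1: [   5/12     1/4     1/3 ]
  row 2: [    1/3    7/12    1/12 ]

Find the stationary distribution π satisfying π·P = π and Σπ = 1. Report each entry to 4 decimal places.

Balance equations π_j = Σ_i π_i·P[i][j]:
  π_0 = 1/4·π_0 + 5/12·π_1 + 1/3·π_2
  π_1 = 1/2·π_0 + 1/4·π_1 + 7/12·π_2
  normalize: π_0 + π_1 + π_2 = 1
Solving the linear system gives exactly π = [71/209, 87/209, 51/209].

π = [0.3397, 0.4163, 0.2440]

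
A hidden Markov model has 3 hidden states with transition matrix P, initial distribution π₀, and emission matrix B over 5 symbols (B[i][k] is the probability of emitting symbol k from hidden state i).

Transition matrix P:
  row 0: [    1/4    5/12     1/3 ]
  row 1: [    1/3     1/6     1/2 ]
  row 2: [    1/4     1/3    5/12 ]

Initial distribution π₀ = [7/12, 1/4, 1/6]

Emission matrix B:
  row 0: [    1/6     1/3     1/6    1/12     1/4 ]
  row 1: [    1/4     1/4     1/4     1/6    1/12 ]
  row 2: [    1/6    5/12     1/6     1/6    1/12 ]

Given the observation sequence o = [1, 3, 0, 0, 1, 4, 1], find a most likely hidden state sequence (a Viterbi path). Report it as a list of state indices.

path = [0, 1, 2, 1, 2, 0, 2]

t=0: δ = [1.944e-01, 6.250e-02, 6.944e-02]  (obs o_0=1)
t=1: δ = [4.051e-03, 1.350e-02, 1.080e-02]  ψ = [0, 0, 0]  (obs o_1=3)
t=2: δ = [7.502e-04, 9.002e-04, 1.125e-03]  ψ = [1, 2, 1]  (obs o_2=0)
t=3: δ = [5.001e-05, 9.377e-05, 7.814e-05]  ψ = [1, 2, 2]  (obs o_3=0)
t=4: δ = [1.042e-05, 6.512e-06, 1.954e-05]  ψ = [1, 2, 1]  (obs o_4=1)
t=5: δ = [1.221e-06, 5.427e-07, 6.783e-07]  ψ = [2, 2, 2]  (obs o_5=4)
t=6: δ = [1.017e-07, 1.272e-07, 1.696e-07]  ψ = [0, 0, 0]  (obs o_6=1)
backtrack: best end state = 2; path = [0, 1, 2, 1, 2, 0, 2]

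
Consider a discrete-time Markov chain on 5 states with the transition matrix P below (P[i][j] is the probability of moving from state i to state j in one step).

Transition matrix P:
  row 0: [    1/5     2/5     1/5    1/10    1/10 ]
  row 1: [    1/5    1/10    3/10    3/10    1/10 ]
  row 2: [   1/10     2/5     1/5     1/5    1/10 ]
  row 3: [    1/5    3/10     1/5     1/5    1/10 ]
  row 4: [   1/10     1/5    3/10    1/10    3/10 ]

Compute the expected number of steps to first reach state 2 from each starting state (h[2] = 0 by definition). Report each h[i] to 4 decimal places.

First-step conditioning: h[2] = 0; for i ≠ 2, h[i] = 1 + Σ_k P[i][k]·h[k].
  h[0] = 1 + 1/5·h[0] + 2/5·h[1] + 1/10·h[3] + 1/10·h[4]
  h[1] = 1 + 1/5·h[0] + 1/10·h[1] + 3/10·h[3] + 1/10·h[4]
  h[3] = 1 + 1/5·h[0] + 3/10·h[1] + 1/5·h[3] + 1/10·h[4]
  h[4] = 1 + 1/10·h[0] + 1/5·h[1] + 1/10·h[3] + 3/10·h[4]
Solving the 4×4 linear system over states ≠ 2 gives exactly h = [1904/457, 1760/457, 0, 1920/457, 1702/457] (h[2] = 0 is the target).

h = [4.1663, 3.8512, 0.0000, 4.2013, 3.7243]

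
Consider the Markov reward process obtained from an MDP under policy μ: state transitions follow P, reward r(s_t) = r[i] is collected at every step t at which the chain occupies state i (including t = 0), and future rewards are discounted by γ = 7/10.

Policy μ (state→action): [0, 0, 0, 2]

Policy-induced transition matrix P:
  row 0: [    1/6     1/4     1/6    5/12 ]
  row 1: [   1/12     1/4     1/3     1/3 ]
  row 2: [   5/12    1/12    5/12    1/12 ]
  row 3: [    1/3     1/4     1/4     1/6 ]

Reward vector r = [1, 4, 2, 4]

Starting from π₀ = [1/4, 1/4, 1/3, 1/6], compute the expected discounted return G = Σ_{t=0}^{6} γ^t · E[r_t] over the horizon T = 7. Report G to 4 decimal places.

t=0: π = [0.2500, 0.2500, 0.3333, 0.1667], E[r] = 2.5833, γ^t·E[r] = 2.583333, running G = 2.583333
t=1: π = [0.2569, 0.1944, 0.3056, 0.2431], E[r] = 2.6181, γ^t·E[r] = 1.832639, running G = 4.415972
t=2: π = [0.2674, 0.1991, 0.2957, 0.2378], E[r] = 2.6065, γ^t·E[r] = 1.277176, running G = 5.693148
t=3: π = [0.2636, 0.2007, 0.2936, 0.2420], E[r] = 2.6219, γ^t·E[r] = 0.899300, running G = 6.592448
t=4: π = [0.2637, 0.2011, 0.2937, 0.2416], E[r] = 2.6216, γ^t·E[r] = 0.629442, running G = 7.221890
t=5: π = [0.2636, 0.2011, 0.2937, 0.2416], E[r] = 2.6218, γ^t·E[r] = 0.440639, running G = 7.662529
t=6: π = [0.2636, 0.2010, 0.2937, 0.2416], E[r] = 2.6217, γ^t·E[r] = 0.308436, running G = 7.970966

G = 7.9710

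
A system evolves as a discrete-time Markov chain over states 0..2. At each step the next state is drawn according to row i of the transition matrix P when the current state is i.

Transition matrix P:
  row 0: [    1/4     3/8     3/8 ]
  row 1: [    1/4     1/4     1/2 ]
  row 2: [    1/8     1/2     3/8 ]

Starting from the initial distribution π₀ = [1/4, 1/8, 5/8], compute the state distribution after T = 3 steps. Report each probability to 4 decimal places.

t=0: π = [0.2500, 0.1250, 0.6250]
t=1: π = [0.1719, 0.4375, 0.3906]
t=2: π = [0.2012, 0.3691, 0.4297]
t=3: π = [0.1963, 0.3826, 0.4211]

π = [0.1963, 0.3826, 0.4211]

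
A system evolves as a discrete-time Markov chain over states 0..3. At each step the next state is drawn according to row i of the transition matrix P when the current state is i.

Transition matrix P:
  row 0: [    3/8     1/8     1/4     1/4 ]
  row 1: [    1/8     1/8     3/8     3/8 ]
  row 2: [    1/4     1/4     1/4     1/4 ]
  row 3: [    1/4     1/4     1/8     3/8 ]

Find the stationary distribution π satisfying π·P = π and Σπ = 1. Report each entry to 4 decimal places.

π = [0.2581, 0.1935, 0.2350, 0.3134]

Balance equations π_j = Σ_i π_i·P[i][j]:
  π_0 = 3/8·π_0 + 1/8·π_1 + 1/4·π_2 + 1/4·π_3
  π_1 = 1/8·π_0 + 1/8·π_1 + 1/4·π_2 + 1/4·π_3
  π_2 = 1/4·π_0 + 3/8·π_1 + 1/4·π_2 + 1/8·π_3
  normalize: π_0 + π_1 + π_2 + π_3 = 1
Solving the linear system gives exactly π = [8/31, 6/31, 51/217, 68/217].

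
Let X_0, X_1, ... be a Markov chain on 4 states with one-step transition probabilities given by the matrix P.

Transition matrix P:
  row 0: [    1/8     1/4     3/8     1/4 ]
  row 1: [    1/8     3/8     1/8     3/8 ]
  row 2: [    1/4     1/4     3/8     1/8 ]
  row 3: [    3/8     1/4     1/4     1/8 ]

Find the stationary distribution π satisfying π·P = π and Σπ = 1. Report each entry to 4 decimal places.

π = [0.2153, 0.2857, 0.2757, 0.2233]

Balance equations π_j = Σ_i π_i·P[i][j]:
  π_0 = 1/8·π_0 + 1/8·π_1 + 1/4·π_2 + 3/8·π_3
  π_1 = 1/4·π_0 + 3/8·π_1 + 1/4·π_2 + 1/4·π_3
  π_2 = 3/8·π_0 + 1/8·π_1 + 3/8·π_2 + 1/4·π_3
  normalize: π_0 + π_1 + π_2 + π_3 = 1
Solving the linear system gives exactly π = [107/497, 2/7, 137/497, 111/497].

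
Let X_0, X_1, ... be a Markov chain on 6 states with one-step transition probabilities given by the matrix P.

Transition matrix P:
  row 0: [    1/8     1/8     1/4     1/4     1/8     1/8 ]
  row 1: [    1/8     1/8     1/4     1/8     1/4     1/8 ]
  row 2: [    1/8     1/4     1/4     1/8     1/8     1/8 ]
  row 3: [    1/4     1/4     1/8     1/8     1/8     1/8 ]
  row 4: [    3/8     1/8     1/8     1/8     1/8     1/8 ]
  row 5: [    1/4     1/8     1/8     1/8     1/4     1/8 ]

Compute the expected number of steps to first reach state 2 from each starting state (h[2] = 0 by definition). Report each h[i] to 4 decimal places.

First-step conditioning: h[2] = 0; for i ≠ 2, h[i] = 1 + Σ_k P[i][k]·h[k].
  h[0] = 1 + 1/8·h[0] + 1/8·h[1] + 1/4·h[3] + 1/8·h[4] + 1/8·h[5]
  h[1] = 1 + 1/8·h[0] + 1/8·h[1] + 1/8·h[3] + 1/4·h[4] + 1/8·h[5]
  h[3] = 1 + 1/4·h[0] + 1/4·h[1] + 1/8·h[3] + 1/8·h[4] + 1/8·h[5]
  h[4] = 1 + 3/8·h[0] + 1/8·h[1] + 1/8·h[3] + 1/8·h[4] + 1/8·h[5]
  h[5] = 1 + 1/4·h[0] + 1/8·h[1] + 1/8·h[3] + 1/4·h[4] + 1/8·h[5]
Solving the 5×5 linear system over states ≠ 2 gives exactly h = [192/37, 192/37, 0, 640/111, 640/111, 216/37] (h[2] = 0 is the target).

h = [5.1892, 5.1892, 0.0000, 5.7658, 5.7658, 5.8378]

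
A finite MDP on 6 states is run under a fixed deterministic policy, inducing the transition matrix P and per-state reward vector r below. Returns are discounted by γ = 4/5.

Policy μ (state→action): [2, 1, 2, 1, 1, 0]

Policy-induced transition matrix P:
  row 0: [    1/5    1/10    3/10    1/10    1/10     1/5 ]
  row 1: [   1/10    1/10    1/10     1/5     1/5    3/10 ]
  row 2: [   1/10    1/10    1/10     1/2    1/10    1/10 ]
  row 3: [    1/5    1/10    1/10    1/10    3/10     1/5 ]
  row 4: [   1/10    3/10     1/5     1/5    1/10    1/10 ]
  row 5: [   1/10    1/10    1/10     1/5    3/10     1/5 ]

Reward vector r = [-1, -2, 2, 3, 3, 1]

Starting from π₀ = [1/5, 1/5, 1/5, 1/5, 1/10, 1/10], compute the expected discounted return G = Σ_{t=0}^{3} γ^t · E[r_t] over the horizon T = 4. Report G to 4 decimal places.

G = 3.3083

t=0: π = [0.2000, 0.2000, 0.2000, 0.2000, 0.1000, 0.1000], E[r] = 0.8000, γ^t·E[r] = 0.800000, running G = 0.800000
t=1: π = [0.1400, 0.1200, 0.1500, 0.2200, 0.1800, 0.1900], E[r] = 1.3100, γ^t·E[r] = 1.048000, running G = 1.848000
t=2: π = [0.1360, 0.1360, 0.1460, 0.2090, 0.1940, 0.1790], E[r] = 1.2720, γ^t·E[r] = 0.814080, running G = 2.662080
t=3: π = [0.1345, 0.1388, 0.1466, 0.2093, 0.1912, 0.1796], E[r] = 1.2622, γ^t·E[r] = 0.646246, running G = 3.308326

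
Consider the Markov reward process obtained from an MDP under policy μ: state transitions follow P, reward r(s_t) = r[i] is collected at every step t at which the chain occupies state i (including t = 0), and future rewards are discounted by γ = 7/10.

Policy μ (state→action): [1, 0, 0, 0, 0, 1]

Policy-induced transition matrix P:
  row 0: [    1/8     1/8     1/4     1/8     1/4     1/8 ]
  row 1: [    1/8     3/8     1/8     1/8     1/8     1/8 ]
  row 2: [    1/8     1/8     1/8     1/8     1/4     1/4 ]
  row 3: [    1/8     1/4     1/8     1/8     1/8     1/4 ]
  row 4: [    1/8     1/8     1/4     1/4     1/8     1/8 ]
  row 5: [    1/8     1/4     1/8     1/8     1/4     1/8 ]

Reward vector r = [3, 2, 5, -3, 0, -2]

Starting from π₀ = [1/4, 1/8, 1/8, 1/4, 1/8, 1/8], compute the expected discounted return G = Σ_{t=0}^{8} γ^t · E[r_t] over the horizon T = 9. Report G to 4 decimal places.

t=0: π = [0.2500, 0.1250, 0.1250, 0.2500, 0.1250, 0.1250], E[r] = 0.6250, γ^t·E[r] = 0.625000, running G = 0.625000
t=1: π = [0.1250, 0.2031, 0.1719, 0.1406, 0.1875, 0.1719], E[r] = 0.8750, γ^t·E[r] = 0.612500, running G = 1.237500
t=2: π = [0.1250, 0.2148, 0.1641, 0.1484, 0.1836, 0.1641], E[r] = 0.8516, γ^t·E[r] = 0.417266, running G = 1.654766
t=3: π = [0.1250, 0.2178, 0.1636, 0.1479, 0.1816, 0.1641], E[r] = 0.8564, γ^t·E[r] = 0.293761, running G = 1.948526
t=4: π = [0.1250, 0.2184, 0.1633, 0.1477, 0.1816, 0.1639], E[r] = 0.8575, γ^t·E[r] = 0.205896, running G = 2.154423
t=5: π = [0.1250, 0.2186, 0.1633, 0.1477, 0.1815, 0.1639], E[r] = 0.8579, γ^t·E[r] = 0.144186, running G = 2.298609
t=6: π = [0.1250, 0.2186, 0.1633, 0.1477, 0.1815, 0.1639], E[r] = 0.8579, γ^t·E[r] = 0.100935, running G = 2.399544
t=7: π = [0.1250, 0.2186, 0.1633, 0.1477, 0.1815, 0.1639], E[r] = 0.8579, γ^t·E[r] = 0.070655, running G = 2.470199
t=8: π = [0.1250, 0.2186, 0.1633, 0.1477, 0.1815, 0.1639], E[r] = 0.8579, γ^t·E[r] = 0.049459, running G = 2.519658

G = 2.5197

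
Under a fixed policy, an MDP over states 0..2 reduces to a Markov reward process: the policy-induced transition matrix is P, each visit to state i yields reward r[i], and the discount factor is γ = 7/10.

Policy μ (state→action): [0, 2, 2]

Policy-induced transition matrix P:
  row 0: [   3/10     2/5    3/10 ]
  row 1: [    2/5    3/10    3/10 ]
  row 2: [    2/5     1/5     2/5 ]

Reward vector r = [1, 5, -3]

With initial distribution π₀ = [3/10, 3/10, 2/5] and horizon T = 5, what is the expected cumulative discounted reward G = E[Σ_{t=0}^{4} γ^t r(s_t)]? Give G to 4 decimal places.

G = 2.1014

t=0: π = [0.3000, 0.3000, 0.4000], E[r] = 0.6000, γ^t·E[r] = 0.600000, running G = 0.600000
t=1: π = [0.3700, 0.2900, 0.3400], E[r] = 0.8000, γ^t·E[r] = 0.560000, running G = 1.160000
t=2: π = [0.3630, 0.3030, 0.3340], E[r] = 0.8760, γ^t·E[r] = 0.429240, running G = 1.589240
t=3: π = [0.3637, 0.3029, 0.3334], E[r] = 0.8780, γ^t·E[r] = 0.301154, running G = 1.890394
t=4: π = [0.3636, 0.3030, 0.3333], E[r] = 0.8788, γ^t·E[r] = 0.210990, running G = 2.101384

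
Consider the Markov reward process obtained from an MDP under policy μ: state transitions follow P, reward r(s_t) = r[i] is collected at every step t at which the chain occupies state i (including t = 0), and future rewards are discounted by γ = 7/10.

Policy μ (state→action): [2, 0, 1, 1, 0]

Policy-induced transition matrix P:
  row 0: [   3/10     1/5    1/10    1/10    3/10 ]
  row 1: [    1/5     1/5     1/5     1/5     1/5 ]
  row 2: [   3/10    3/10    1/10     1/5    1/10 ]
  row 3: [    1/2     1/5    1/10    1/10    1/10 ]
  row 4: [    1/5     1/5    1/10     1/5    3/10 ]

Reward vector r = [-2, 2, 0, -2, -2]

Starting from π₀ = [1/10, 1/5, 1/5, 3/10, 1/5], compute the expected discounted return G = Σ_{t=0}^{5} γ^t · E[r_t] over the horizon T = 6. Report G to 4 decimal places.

t=0: π = [0.1000, 0.2000, 0.2000, 0.3000, 0.2000], E[r] = -0.8000, γ^t·E[r] = -0.800000, running G = -0.800000
t=1: π = [0.3200, 0.2200, 0.1200, 0.1600, 0.1800], E[r] = -0.8800, γ^t·E[r] = -0.616000, running G = -1.416000
t=2: π = [0.2920, 0.2120, 0.1220, 0.1520, 0.2220], E[r] = -0.9080, γ^t·E[r] = -0.444920, running G = -1.860920
t=3: π = [0.2870, 0.2122, 0.1212, 0.1556, 0.2240], E[r] = -0.9088, γ^t·E[r] = -0.311718, running G = -2.172638
t=4: π = [0.2875, 0.2121, 0.1212, 0.1557, 0.2234], E[r] = -0.9091, γ^t·E[r] = -0.218270, running G = -2.390909
t=5: π = [0.2876, 0.2121, 0.1212, 0.1557, 0.2234], E[r] = -0.9091, γ^t·E[r] = -0.152790, running G = -2.543699

G = -2.5437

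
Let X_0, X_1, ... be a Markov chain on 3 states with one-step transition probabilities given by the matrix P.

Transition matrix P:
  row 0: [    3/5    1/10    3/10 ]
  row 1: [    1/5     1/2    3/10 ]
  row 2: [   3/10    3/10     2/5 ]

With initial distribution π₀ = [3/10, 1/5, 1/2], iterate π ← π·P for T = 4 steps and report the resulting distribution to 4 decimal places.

π = [0.3880, 0.2786, 0.3334]

t=0: π = [0.3000, 0.2000, 0.5000]
t=1: π = [0.3700, 0.2800, 0.3500]
t=2: π = [0.3830, 0.2820, 0.3350]
t=3: π = [0.3867, 0.2798, 0.3335]
t=4: π = [0.3880, 0.2786, 0.3334]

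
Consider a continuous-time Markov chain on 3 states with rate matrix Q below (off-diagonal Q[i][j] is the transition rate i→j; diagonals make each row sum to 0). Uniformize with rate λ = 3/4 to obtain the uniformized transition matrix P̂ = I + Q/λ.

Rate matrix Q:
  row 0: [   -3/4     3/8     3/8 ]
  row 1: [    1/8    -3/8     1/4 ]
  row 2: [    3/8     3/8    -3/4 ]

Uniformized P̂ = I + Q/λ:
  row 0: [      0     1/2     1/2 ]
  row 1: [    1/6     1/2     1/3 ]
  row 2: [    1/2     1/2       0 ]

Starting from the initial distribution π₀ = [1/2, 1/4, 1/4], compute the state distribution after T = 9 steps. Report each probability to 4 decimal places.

π = [0.2220, 0.5000, 0.2780]

t=0: π = [0.5000, 0.2500, 0.2500]
t=1: π = [0.1667, 0.5000, 0.3333]
t=2: π = [0.2500, 0.5000, 0.2500]
t=3: π = [0.2083, 0.5000, 0.2917]
t=4: π = [0.2292, 0.5000, 0.2708]
t=5: π = [0.2188, 0.5000, 0.2813]
t=6: π = [0.2240, 0.5000, 0.2760]
t=7: π = [0.2214, 0.5000, 0.2786]
t=8: π = [0.2227, 0.5000, 0.2773]
t=9: π = [0.2220, 0.5000, 0.2780]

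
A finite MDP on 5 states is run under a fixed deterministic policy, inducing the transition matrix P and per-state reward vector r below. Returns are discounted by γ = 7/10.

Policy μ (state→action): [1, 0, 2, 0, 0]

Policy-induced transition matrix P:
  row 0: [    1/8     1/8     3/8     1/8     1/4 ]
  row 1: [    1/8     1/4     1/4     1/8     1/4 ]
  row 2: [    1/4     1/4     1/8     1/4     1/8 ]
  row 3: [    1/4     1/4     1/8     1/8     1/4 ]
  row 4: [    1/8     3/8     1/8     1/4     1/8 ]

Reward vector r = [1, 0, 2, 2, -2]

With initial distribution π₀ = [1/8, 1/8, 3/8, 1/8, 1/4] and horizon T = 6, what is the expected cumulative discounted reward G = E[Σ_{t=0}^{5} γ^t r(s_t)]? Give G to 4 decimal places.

t=0: π = [0.1250, 0.1250, 0.3750, 0.1250, 0.2500], E[r] = 0.6250, γ^t·E[r] = 0.625000, running G = 0.625000
t=1: π = [0.1875, 0.2656, 0.1719, 0.2031, 0.1719], E[r] = 0.5938, γ^t·E[r] = 0.415625, running G = 1.040625
t=2: π = [0.1719, 0.2480, 0.2051, 0.1680, 0.2070], E[r] = 0.5039, γ^t·E[r] = 0.246914, running G = 1.287539
t=3: π = [0.1716, 0.2544, 0.1990, 0.1765, 0.1985], E[r] = 0.5256, γ^t·E[r] = 0.180293, running G = 1.467832
t=4: π = [0.1719, 0.2534, 0.1997, 0.1747, 0.2003], E[r] = 0.5201, γ^t·E[r] = 0.124871, running G = 1.592703
t=5: π = [0.1718, 0.2535, 0.1997, 0.1750, 0.2000], E[r] = 0.5211, γ^t·E[r] = 0.087584, running G = 1.680287

G = 1.6803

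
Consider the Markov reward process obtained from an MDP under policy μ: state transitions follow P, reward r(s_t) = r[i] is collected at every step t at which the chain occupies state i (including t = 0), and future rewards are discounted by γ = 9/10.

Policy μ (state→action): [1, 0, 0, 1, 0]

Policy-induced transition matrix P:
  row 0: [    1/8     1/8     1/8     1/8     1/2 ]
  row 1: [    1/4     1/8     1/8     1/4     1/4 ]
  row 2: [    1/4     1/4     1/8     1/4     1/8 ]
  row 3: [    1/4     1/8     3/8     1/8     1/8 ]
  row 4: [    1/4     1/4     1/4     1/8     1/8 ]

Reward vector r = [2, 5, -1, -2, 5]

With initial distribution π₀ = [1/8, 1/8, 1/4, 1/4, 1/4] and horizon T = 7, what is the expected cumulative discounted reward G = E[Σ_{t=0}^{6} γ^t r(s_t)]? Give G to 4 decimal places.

G = 9.4493

t=0: π = [0.1250, 0.1250, 0.2500, 0.2500, 0.2500], E[r] = 1.3750, γ^t·E[r] = 1.375000, running G = 1.375000
t=1: π = [0.2344, 0.1875, 0.2188, 0.1719, 0.1875], E[r] = 1.7813, γ^t·E[r] = 1.603125, running G = 2.978125
t=2: π = [0.2207, 0.1758, 0.1914, 0.1758, 0.2363], E[r] = 1.9590, γ^t·E[r] = 1.586777, running G = 4.564902
t=3: π = [0.2224, 0.1785, 0.1985, 0.1709, 0.2297], E[r] = 1.9456, γ^t·E[r] = 1.418311, running G = 5.983213
t=4: π = [0.2222, 0.1785, 0.1964, 0.1721, 0.2307], E[r] = 1.9499, γ^t·E[r] = 1.279343, running G = 7.262556
t=5: π = [0.2222, 0.1784, 0.1969, 0.1719, 0.2306], E[r] = 1.9490, γ^t·E[r] = 1.150873, running G = 8.413429
t=6: π = [0.2222, 0.1784, 0.1968, 0.1719, 0.2306], E[r] = 1.9492, γ^t·E[r] = 1.035881, running G = 9.449309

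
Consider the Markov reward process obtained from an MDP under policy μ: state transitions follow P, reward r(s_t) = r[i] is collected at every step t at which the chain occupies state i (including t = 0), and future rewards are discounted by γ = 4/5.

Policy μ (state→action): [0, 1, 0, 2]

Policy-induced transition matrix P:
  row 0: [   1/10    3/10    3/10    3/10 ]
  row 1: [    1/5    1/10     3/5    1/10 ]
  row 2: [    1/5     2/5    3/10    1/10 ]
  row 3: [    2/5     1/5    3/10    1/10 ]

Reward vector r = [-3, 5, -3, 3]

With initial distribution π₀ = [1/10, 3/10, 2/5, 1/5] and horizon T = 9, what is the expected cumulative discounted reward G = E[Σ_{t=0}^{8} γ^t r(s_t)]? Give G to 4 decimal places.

t=0: π = [0.1000, 0.3000, 0.4000, 0.2000], E[r] = 0.6000, γ^t·E[r] = 0.600000, running G = 0.600000
t=1: π = [0.2300, 0.2600, 0.3900, 0.1200], E[r] = -0.2000, γ^t·E[r] = -0.160000, running G = 0.440000
t=2: π = [0.2010, 0.2750, 0.3780, 0.1460], E[r] = 0.0760, γ^t·E[r] = 0.048640, running G = 0.488640
t=3: π = [0.2091, 0.2682, 0.3825, 0.1402], E[r] = -0.0132, γ^t·E[r] = -0.006758, running G = 0.481882
t=4: π = [0.2071, 0.2706, 0.3805, 0.1418], E[r] = 0.0156, γ^t·E[r] = 0.006406, running G = 0.488288
t=5: π = [0.2077, 0.2697, 0.3812, 0.1414], E[r] = 0.0065, γ^t·E[r] = 0.002138, running G = 0.490426
t=6: π = [0.2075, 0.2700, 0.3809, 0.1415], E[r] = 0.0094, γ^t·E[r] = 0.002461, running G = 0.492887
t=7: π = [0.2076, 0.2699, 0.3810, 0.1415], E[r] = 0.0085, γ^t·E[r] = 0.001782, running G = 0.494669
t=8: π = [0.2075, 0.2700, 0.3810, 0.1415], E[r] = 0.0088, γ^t·E[r] = 0.001472, running G = 0.496141

G = 0.4961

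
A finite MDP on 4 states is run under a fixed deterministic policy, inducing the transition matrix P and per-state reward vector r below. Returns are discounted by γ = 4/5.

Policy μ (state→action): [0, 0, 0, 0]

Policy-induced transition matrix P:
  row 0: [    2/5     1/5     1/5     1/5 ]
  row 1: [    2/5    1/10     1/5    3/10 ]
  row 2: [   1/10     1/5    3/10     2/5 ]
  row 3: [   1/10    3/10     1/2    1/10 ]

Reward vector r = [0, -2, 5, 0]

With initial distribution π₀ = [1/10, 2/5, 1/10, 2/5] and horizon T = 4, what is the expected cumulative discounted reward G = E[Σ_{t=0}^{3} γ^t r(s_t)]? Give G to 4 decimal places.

G = 1.9784

t=0: π = [0.1000, 0.4000, 0.1000, 0.4000], E[r] = -0.3000, γ^t·E[r] = -0.300000, running G = -0.300000
t=1: π = [0.2500, 0.2000, 0.3300, 0.2200], E[r] = 1.2500, γ^t·E[r] = 1.000000, running G = 0.700000
t=2: π = [0.2350, 0.2020, 0.2990, 0.2640], E[r] = 1.0910, γ^t·E[r] = 0.698240, running G = 1.398240
t=3: π = [0.2311, 0.2062, 0.3091, 0.2536], E[r] = 1.1331, γ^t·E[r] = 0.580147, running G = 1.978387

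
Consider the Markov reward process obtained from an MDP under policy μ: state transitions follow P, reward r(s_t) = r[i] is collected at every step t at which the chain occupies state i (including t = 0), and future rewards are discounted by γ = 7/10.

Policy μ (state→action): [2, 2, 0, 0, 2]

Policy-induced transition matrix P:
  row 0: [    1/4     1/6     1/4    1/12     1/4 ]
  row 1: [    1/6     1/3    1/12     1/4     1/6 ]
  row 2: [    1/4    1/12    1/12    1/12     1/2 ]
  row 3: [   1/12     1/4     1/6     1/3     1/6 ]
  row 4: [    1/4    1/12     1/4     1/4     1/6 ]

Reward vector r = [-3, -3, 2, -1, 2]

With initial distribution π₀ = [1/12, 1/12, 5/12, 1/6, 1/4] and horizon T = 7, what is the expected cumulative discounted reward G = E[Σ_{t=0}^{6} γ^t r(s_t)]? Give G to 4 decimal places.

t=0: π = [0.0833, 0.0833, 0.4167, 0.1667, 0.2500], E[r] = 0.6667, γ^t·E[r] = 0.666667, running G = 0.666667
t=1: π = [0.2153, 0.1389, 0.1528, 0.1806, 0.3125], E[r] = -0.3125, γ^t·E[r] = -0.218750, running G = 0.447917
t=2: π = [0.2083, 0.1661, 0.1863, 0.2037, 0.2355], E[r] = -0.4832, γ^t·E[r] = -0.236777, running G = 0.211140
t=3: π = [0.2022, 0.1762, 0.1743, 0.2012, 0.2461], E[r] = -0.4955, γ^t·E[r] = -0.169945, running G = 0.041195
t=4: π = [0.2018, 0.1778, 0.1748, 0.2040, 0.2416], E[r] = -0.5098, γ^t·E[r] = -0.122398, running G = -0.081203
t=5: π = [0.2012, 0.1786, 0.1742, 0.2042, 0.2418], E[r] = -0.5116, γ^t·E[r] = -0.085980, running G = -0.167183
t=6: π = [0.2011, 0.1788, 0.1742, 0.2044, 0.2415], E[r] = -0.5127, γ^t·E[r] = -0.060315, running G = -0.227498

G = -0.2275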